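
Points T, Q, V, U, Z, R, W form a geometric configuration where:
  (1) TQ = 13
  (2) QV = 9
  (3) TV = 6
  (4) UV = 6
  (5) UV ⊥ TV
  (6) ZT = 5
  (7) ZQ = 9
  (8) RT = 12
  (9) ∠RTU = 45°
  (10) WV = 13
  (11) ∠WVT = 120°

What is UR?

Step 1: By the law of cosines on triangle UVT: UT² = 6² + 6² − 2·6·6·cos(90°) = 72, so UT = 6·√2.
Step 2: By the law of cosines on triangle UTR: UR² = (6·√2)² + 12² − 2·6·√2·12·cos(45°) = 72, so UR = 6·√2.

Therefore, the length of UR = 6·√2.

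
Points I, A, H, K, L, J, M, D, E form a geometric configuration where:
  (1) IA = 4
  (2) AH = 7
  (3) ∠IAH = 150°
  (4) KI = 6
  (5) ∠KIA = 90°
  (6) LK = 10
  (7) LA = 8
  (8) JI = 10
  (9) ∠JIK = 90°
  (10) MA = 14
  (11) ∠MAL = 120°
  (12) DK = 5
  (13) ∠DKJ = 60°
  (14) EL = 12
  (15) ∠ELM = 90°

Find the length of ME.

Step 1: By the law of cosines on triangle LAM: LM² = 8² + 14² − 2·8·14·cos(120°) = 372, so LM = 2·√93.
Step 2: By the law of cosines on triangle MLE: ME² = (2·√93)² + 12² − 2·2·√93·12·cos(90°) = 516, so ME = 2·√129.

Therefore, the length of ME = 2·√129.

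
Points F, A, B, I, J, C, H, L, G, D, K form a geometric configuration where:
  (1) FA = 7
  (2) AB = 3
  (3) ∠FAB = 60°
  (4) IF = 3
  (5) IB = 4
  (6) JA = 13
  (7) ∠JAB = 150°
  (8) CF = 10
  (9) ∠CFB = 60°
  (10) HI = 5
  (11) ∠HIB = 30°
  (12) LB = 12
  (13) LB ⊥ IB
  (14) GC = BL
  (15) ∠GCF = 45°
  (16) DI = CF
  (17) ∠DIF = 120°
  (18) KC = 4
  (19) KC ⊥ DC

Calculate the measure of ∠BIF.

Step 1: By the law of cosines on triangle BAF: BF² = 3² + 7² − 2·3·7·cos(60°) = 37, so BF = √37.
Step 2: By the inverse law of cosines on triangle BIF: cos(∠BIF) = (4² + 3² − √37²) / (2·4·3) = -12/24 = -0.5, so ∠BIF = 120°.

Therefore, the measure of angle ∠BIF = 120°.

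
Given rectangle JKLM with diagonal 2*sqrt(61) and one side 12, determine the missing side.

The diagonal of a rectangle forms a right triangle with the two sides.
Rearranging the Pythagorean theorem: missing side = sqrt(d^2 - known^2).
= sqrt(244 - 144) = sqrt(100) = 10.

10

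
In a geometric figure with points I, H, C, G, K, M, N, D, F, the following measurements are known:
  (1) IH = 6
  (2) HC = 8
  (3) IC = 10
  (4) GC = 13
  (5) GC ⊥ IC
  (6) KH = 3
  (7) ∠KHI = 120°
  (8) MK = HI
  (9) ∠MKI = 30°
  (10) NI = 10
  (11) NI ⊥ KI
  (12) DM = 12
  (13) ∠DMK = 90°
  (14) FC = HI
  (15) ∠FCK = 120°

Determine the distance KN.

Step 1: By the law of cosines on triangle KHI: KI² = 3² + 6² − 2·3·6·cos(120°) = 63, so KI = 3·√7.
Step 2: By the law of cosines on triangle KIN: KN² = (3·√7)² + 10² − 2·3·√7·10·cos(90°) = 163, so KN = √163.

Therefore, the length of KN = √163.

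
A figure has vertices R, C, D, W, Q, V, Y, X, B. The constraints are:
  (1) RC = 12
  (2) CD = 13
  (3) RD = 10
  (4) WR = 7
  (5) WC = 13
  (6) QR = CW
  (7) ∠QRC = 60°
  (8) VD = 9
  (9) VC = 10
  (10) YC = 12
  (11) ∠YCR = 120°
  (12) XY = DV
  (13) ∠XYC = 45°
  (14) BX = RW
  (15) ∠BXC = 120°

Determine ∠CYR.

Step 1: By the law of cosines on triangle YCR: YR² = 12² + 12² − 2·12·12·cos(120°) = 432, so YR = 12·√3.
Step 2: By the inverse law of cosines on triangle CYR: cos(∠CYR) = (12² + (12·√3)² − 12²) / (2·12·12·√3) = 432/498.83 = 0.866, so ∠CYR = 30°.

Therefore, the measure of angle ∠CYR = 30°.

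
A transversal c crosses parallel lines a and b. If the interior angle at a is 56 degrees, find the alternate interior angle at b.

Alternate interior angles are equal: 56 degrees.

56 degrees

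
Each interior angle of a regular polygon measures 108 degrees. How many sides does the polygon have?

Exterior angle = 180 - 108 = 72. n = 360 / 72 = 5.

5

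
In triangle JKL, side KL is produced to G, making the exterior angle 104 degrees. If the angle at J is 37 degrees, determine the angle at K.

angle K = 104 - 37 = 67 degrees (exterior angle theorem).

67 degrees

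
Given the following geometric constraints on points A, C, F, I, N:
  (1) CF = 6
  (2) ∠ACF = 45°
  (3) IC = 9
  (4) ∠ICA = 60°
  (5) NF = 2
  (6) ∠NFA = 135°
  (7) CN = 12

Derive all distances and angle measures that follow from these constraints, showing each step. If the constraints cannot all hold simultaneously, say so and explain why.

These constraints are not satisfiable: by the triangle inequality in triangle FCN, (1) CF = 6 and (5) NF = 2 force CN ≤ 6 + 2 = 8, but (7) says CN = 12. No planar figure meets all of them, so nothing further can be derived.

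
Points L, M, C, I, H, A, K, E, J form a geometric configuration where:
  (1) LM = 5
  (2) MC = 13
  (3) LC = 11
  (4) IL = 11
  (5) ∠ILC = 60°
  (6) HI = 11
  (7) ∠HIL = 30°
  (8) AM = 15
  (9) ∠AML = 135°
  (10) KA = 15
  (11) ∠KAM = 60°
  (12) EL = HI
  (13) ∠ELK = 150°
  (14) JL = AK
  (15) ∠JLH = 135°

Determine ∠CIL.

Step 1: By the law of cosines on triangle ILC: IC² = 11² + 11² − 2·11·11·cos(60°) = 121, so IC = 11.
Step 2: By the inverse law of cosines on triangle CIL: cos(∠CIL) = (11² + 11² − 11²) / (2·11·11) = 121/242 = 0.5, so ∠CIL = 60°.

Therefore, the measure of angle ∠CIL = 60°.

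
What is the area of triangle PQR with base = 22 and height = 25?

Area = (1/2) * base * height
Area = (1/2) * 22 * 25
Area = 275

275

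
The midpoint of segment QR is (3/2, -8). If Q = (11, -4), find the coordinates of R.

Using the midpoint formula: M = ((x1 + x2)/2, (y1 + y2)/2)
We know M = (3/2, -8) and Q = (11, -4)
For x: 3/2 = (11 + x2)/2, so x2 = 2*3/2 - 11 = -8
For y: -8 = (-4 + y2)/2, so y2 = 2*-8 - -4 = -12
R = (-8, -12)

(-8, -12)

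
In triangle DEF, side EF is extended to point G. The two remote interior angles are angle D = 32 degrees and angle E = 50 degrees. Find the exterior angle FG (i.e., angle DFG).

By the exterior angle theorem, an exterior angle of a triangle equals the sum of the two remote interior angles.
Exterior angle = angle D + angle E
Exterior angle = 32 + 50 = 82 degrees

82 degrees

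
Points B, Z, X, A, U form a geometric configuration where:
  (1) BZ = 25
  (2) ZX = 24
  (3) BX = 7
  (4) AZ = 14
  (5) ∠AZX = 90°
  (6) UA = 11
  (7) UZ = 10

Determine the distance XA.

Step 1: By the law of cosines on triangle XZA: XA² = 24² + 14² − 2·24·14·cos(90°) = 772, so XA = 2·√193.

Therefore, the length of XA = 2·√193.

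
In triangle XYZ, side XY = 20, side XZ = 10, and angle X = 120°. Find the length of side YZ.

When two sides and the included angle are known, the law of cosines gives the third side.
c^2 = a^2 + b^2 - 2ab cos(C) generalizes the Pythagorean theorem to non-right triangles.
Here: YZ^2 = 400 + 100 - 400*(-1/2) = 700
YZ = 10*sqrt(7)

10*sqrt(7)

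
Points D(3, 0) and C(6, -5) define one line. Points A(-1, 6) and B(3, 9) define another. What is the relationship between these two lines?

Slope of line 1: m1 = (-5 - 0)/(6 - 3) = -5/3 = -5/3
Slope of line 2: m2 = (9 - 6)/(3 - -1) = 3/4 = 3/4
m1 != m2 (-5/3 != 3/4), so not parallel.
m1 * m2 = (-5/3) * (3/4) = -5/4 != -1, so not perpendicular.
The lines are neither parallel nor perpendicular.

Neither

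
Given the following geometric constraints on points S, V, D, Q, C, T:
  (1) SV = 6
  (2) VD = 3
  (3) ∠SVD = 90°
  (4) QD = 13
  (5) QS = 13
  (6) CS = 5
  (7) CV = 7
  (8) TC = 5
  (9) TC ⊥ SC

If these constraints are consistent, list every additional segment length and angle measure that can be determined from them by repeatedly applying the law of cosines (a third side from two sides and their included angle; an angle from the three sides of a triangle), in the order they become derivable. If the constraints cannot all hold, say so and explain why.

The constraints are consistent. Derivable facts, in order:
After 1 step:
- SD = 3·√5
- ST = 5·√2
- ∠CSV = 78.46°
- ∠CVS = 44.42°
- ∠SCV = 57.12°
After 2 steps:
- ∠CST = 45°
- ∠CTS = 45°
- ∠DQS = 29.9°
- ∠DSQ = 75.05°
- ∠DSV = 26.57°
- ∠QDS = 75.05°
- ∠SDV = 63.43°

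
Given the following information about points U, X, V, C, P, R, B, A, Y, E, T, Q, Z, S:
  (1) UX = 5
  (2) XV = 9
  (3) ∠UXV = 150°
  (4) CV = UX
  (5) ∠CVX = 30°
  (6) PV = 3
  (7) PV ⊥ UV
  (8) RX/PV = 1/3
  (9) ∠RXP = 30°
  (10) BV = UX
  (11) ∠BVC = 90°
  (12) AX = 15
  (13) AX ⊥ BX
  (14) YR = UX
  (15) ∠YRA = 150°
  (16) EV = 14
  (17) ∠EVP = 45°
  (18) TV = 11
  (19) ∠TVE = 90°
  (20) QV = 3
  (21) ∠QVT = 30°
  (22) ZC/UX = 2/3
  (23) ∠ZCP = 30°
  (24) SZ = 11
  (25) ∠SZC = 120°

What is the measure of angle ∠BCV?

From the given relations: CV = UX = 5; BV = UX = 5.
Step 1: By the law of cosines on triangle CVB: CB² = 5² + 5² − 2·5·5·cos(90°) = 50, so CB = 5·√2.
Step 2: By the inverse law of cosines on triangle BCV: cos(∠BCV) = ((5·√2)² + 5² − 5²) / (2·5·√2·5) = 50/70.71 = 0.7071, so ∠BCV = 45°.

Therefore, the measure of angle ∠BCV = 45°.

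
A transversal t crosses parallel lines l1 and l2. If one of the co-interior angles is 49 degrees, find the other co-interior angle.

Co-interior angles (same-side interior) formed by parallel lines and a transversal are supplementary (sum to 180 degrees).
The given angle is 49 degrees.
The co-interior angle = 180 - 49 = 131 degrees.

131 degrees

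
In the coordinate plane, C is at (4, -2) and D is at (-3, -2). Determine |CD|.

d = sqrt((-3 - 4)^2 + (-2 - -2)^2)
d = sqrt(-7^2 + 0^2)
d = sqrt(49 + 0)
d = sqrt(49) = 7

7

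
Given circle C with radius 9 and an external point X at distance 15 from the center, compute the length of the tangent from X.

tangent = √(d² - r²) = √(15² - 9²) = √(225 - 81) = √144 = 12

12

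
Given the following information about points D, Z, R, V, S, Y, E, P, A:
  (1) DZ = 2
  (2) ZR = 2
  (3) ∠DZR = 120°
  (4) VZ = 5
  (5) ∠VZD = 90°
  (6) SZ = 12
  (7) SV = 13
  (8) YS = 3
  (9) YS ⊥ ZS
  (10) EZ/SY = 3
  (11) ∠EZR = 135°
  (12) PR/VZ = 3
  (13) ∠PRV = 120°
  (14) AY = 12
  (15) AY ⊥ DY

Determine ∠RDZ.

Step 1: By the law of cosines on triangle DZR: DR² = 2² + 2² − 2·2·2·cos(120°) = 12, so DR = 2·√3.
Step 2: By the inverse law of cosines on triangle RDZ: cos(∠RDZ) = ((2·√3)² + 2² − 2²) / (2·2·√3·2) = 12/13.86 = 0.866, so ∠RDZ = 30°.

Therefore, the measure of angle ∠RDZ = 30°.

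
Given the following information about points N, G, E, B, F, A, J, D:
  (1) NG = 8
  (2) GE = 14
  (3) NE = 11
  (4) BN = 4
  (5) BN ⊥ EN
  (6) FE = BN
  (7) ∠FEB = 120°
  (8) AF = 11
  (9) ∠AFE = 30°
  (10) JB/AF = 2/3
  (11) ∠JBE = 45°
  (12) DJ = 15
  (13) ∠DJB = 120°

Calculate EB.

Step 1: By the law of cosines on triangle ENB: EB² = 11² + 4² − 2·11·4·cos(90°) = 137, so EB = √137.

Therefore, the length of EB = √137.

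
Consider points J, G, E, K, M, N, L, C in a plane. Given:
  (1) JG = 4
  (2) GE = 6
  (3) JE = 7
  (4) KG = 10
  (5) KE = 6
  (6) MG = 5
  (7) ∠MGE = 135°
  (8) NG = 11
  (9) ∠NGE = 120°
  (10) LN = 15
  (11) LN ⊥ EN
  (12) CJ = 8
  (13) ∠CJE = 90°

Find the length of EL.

Step 1: By the law of cosines on triangle EGN: EN² = 6² + 11² − 2·6·11·cos(120°) = 223, so EN ≈ 14.93.
Step 2: By the law of cosines on triangle ENL: EL² = 14.93² + 15² − 2·14.93·15·cos(90°) = 448, so EL = 8·√7.

Therefore, the length of EL = 8·√7.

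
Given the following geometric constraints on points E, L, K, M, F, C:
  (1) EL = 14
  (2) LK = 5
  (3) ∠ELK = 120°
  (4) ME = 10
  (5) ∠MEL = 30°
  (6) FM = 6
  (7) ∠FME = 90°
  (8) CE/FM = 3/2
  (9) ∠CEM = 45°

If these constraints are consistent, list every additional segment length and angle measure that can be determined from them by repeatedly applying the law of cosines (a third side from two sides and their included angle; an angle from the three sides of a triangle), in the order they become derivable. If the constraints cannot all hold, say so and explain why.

The constraints are consistent. Derivable facts, in order:
After 1 step:
- EF = 2·√34
- EK ≈ 17.06
- LM ≈ 7.32
- MC ≈ 7.33
After 2 steps:
- ∠CME = 60.26°
- ∠ECM = 74.74°
- ∠EFM = 59.04°
- ∠EKL = 45.3°
- ∠ELM = 43.12°
- ∠EML = 106.88°
- ∠FEM = 30.96°
- ∠KEL = 14.7°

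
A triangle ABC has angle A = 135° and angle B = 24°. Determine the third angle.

angle C = 180 - 135 - 24 = 21 degrees.

21 degrees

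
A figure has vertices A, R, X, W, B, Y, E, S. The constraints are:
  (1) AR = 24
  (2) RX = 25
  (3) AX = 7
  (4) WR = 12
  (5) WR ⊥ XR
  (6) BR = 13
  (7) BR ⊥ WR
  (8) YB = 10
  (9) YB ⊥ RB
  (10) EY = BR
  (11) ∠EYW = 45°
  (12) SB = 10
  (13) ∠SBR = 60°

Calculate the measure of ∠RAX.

Step 1: By the inverse law of cosines on triangle RAX: cos(∠RAX) = (24² + 7² − 25²) / (2·24·7) = 0/336 = 0, so ∠RAX = 90°.

Therefore, the measure of angle ∠RAX = 90°.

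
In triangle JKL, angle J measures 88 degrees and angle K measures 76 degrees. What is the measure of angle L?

By the triangle angle sum property, the three interior angles of any triangle add up to 180°.
We know angle J = 88° and angle K = 76°, so their sum is 164°.
Therefore angle L = 180° - 164° = 16°.

16 degrees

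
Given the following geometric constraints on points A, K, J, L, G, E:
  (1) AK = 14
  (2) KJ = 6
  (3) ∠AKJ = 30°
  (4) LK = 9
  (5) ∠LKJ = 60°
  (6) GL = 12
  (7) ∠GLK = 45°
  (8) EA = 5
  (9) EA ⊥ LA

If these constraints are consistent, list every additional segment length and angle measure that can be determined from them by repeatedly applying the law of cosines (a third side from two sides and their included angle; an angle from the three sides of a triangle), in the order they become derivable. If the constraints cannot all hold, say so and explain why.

The constraints are consistent. Derivable facts, in order:
After 1 step:
- AJ ≈ 9.3
- JL = 3·√7
- KG ≈ 8.5
After 2 steps:
- ∠AJK = 131.18°
- ∠GKL = 86.53°
- ∠JAK = 18.82°
- ∠JLK = 40.89°
- ∠KGL = 48.47°
- ∠KJL = 79.11°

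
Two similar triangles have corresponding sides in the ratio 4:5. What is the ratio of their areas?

Area ratio = (side ratio)^2 = (4/5)^2 = 16:25.

16:25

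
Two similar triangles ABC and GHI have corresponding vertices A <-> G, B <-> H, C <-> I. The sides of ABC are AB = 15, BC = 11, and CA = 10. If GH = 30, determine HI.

k = 30/15 = 2. HI = 2 * 11 = 22.

22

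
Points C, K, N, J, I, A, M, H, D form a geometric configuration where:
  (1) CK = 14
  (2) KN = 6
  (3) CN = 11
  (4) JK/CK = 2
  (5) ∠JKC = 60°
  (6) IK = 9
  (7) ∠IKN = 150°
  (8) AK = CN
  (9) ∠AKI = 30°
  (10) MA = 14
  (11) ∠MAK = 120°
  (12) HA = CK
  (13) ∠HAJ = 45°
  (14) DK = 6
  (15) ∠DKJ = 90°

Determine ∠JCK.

From the given relations: JK = 2·CK = 2·14 = 28.
Step 1: By the law of cosines on triangle CKJ: CJ² = 14² + 28² − 2·14·28·cos(60°) = 588, so CJ = 14·√3.
Step 2: By the inverse law of cosines on triangle JCK: cos(∠JCK) = ((14·√3)² + 14² − 28²) / (2·14·√3·14) = 0/678.96 = 0, so ∠JCK = 90°.

Therefore, the measure of angle ∠JCK = 90°.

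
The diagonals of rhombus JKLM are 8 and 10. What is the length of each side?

In a rhombus, the diagonals bisect each other perpendicularly, creating four congruent right triangles.
Each triangle has legs 4 (half of 8) and 5 (half of 10).
The hypotenuse of each right triangle is a side of the rhombus:
side = sqrt(4^2 + 5^2) = sqrt(41)

sqrt(41)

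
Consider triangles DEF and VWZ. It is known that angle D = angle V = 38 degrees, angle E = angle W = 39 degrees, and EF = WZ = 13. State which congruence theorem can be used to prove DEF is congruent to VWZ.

The given information matches AAS: Two pairs of corresponding angles and a non-included side are equal (Angle-Angle-Side).

AAS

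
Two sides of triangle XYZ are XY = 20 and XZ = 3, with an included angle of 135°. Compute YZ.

When two sides and the included angle are known, the law of cosines gives the third side.
c^2 = a^2 + b^2 - 2ab cos(C) generalizes the Pythagorean theorem to non-right triangles.
Here: YZ^2 = 400 + 9 - 120*(-sqrt(2)/2) = 60*sqrt(2) + 409
YZ = sqrt(60*sqrt(2) + 409)

sqrt(60*sqrt(2) + 409)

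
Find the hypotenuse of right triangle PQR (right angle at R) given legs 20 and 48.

In a right triangle, the square of the hypotenuse equals the sum of the squares of the two legs.
The legs are 20 and 48, so the hypotenuse = sqrt(400 + 2304) = sqrt(2704) = 52.

52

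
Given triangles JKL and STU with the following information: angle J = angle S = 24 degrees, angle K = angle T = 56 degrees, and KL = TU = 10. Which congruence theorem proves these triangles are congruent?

The given information matches AAS: Two pairs of corresponding angles and a non-included side are equal (Angle-Angle-Side).

AAS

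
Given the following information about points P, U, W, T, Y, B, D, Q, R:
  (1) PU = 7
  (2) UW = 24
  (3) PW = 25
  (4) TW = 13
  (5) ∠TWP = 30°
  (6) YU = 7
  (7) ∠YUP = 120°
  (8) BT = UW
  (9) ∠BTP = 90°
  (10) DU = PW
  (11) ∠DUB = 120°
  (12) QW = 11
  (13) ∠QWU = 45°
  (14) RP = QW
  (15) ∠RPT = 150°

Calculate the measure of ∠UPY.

Step 1: By the law of cosines on triangle PUY: PY² = 7² + 7² − 2·7·7·cos(120°) = 147, so PY = 7·√3.
Step 2: By the inverse law of cosines on triangle UPY: cos(∠UPY) = (7² + (7·√3)² − 7²) / (2·7·7·√3) = 147/169.74 = 0.866, so ∠UPY = 30°.

Therefore, the measure of angle ∠UPY = 30°.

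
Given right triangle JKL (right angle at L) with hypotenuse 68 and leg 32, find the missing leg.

KL = sqrt(68^2 - 32^2) = sqrt(3600) = 60

60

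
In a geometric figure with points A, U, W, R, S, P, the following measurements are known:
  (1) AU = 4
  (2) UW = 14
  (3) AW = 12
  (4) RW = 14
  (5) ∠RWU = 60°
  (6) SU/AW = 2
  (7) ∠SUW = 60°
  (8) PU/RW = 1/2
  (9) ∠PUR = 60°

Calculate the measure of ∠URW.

Step 1: By the law of cosines on triangle RWU: RU² = 14² + 14² − 2·14·14·cos(60°) = 196, so RU = 14.
Step 2: By the inverse law of cosines on triangle URW: cos(∠URW) = (14² + 14² − 14²) / (2·14·14) = 196/392 = 0.5, so ∠URW = 60°.

Therefore, the measure of angle ∠URW = 60°.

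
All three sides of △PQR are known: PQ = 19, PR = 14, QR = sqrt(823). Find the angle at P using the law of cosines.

When all three sides of a triangle are known, the law of cosines can be rearranged to find any angle.
cos(C) = (a² + b² - c²) / (2ab) gives cos(P) = -1/2.
Taking the inverse cosine: P = 120°.

120°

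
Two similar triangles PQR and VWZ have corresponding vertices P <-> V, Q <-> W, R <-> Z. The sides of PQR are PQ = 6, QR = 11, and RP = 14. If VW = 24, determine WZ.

Since the triangles are similar, the ratio of corresponding sides is constant.
Scale factor k = VW / PQ = 24 / 6 = 4
WZ = k * QR = 4 * 11 = 44

44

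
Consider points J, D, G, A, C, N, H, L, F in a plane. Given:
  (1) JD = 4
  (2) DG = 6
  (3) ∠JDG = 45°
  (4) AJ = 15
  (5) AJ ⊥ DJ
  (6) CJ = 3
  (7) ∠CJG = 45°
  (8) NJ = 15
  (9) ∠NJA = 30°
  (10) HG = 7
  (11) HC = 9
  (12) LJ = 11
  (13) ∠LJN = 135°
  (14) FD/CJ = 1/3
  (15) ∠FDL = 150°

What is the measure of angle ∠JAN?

Step 1: By the law of cosines on triangle AJN: AN² = 15² + 15² − 2·15·15·cos(30°) = 60.29, so AN ≈ 7.76.
Step 2: By the inverse law of cosines on triangle JAN: cos(∠JAN) = (15² + 7.76² − 15²) / (2·15·7.76) = 60.29/232.94 = 0.2588, so ∠JAN = 75°.

Therefore, the measure of angle ∠JAN = 75°.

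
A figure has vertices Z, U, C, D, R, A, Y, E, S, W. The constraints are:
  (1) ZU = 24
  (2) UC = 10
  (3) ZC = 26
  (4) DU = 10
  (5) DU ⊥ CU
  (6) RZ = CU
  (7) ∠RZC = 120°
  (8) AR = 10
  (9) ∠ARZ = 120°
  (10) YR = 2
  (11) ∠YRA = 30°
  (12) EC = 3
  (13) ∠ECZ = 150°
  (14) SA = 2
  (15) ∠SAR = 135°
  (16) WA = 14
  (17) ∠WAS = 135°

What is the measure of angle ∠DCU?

Step 1: By the law of cosines on triangle CUD: CD² = 10² + 10² − 2·10·10·cos(90°) = 200, so CD = 10·√2.
Step 2: By the inverse law of cosines on triangle DCU: cos(∠DCU) = ((10·√2)² + 10² − 10²) / (2·10·√2·10) = 200/282.84 = 0.7071, so ∠DCU = 45°.

Therefore, the measure of angle ∠DCU = 45°.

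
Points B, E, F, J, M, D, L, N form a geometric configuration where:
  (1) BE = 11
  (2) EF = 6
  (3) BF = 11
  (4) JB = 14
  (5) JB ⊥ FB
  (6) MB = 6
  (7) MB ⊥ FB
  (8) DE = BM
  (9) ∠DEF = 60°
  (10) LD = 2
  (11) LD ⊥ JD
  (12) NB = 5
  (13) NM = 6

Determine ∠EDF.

From the given relations: DE = BM = 6.
Step 1: By the law of cosines on triangle DEF: DF² = 6² + 6² − 2·6·6·cos(60°) = 36, so DF = 6.
Step 2: By the inverse law of cosines on triangle EDF: cos(∠EDF) = (6² + 6² − 6²) / (2·6·6) = 36/72 = 0.5, so ∠EDF = 60°.

Therefore, the measure of angle ∠EDF = 60°.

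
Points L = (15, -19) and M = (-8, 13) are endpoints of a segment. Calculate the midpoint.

M = ((x₁ + x₂)/2, (y₁ + y₂)/2)
= ((15 + -8)/2, (-19 + 13)/2)
= (7/2, -6/2) = (7/2, -3)

(7/2, -3)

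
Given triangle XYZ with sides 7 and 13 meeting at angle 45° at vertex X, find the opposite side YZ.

When two sides and the included angle are known, the law of cosines gives the third side.
c^2 = a^2 + b^2 - 2ab cos(C) generalizes the Pythagorean theorem to non-right triangles.
Here: YZ^2 = 49 + 169 - 182*(sqrt(2)/2) = 218 - 91*sqrt(2)
YZ = sqrt(218 - 91*sqrt(2))

sqrt(218 - 91*sqrt(2))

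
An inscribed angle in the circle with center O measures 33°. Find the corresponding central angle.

By the inscribed angle theorem, the central angle is twice the inscribed angle.
Central angle = 2 × 33° = 66°

66°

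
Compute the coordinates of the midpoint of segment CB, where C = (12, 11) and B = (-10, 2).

M = ((x₁ + x₂)/2, (y₁ + y₂)/2)
= ((12 + -10)/2, (11 + 2)/2)
= (2/2, 13/2) = (1, 13/2)

(1, 13/2)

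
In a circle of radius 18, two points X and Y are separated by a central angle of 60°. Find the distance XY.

Drop a perpendicular from the center to the chord, bisecting both the chord and the central angle.
Each half-chord = r sin(θ/2) = 18 sin(30°).
The full chord = 2 × 18 × sin(30°) = 18.

18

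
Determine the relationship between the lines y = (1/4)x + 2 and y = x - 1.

Slope of line 1: m1 = 1/4
Slope of line 2: m2 = 1
m1 != m2 (1/4 != 1), so not parallel.
m1 * m2 = (1/4) * (1) = 1/4 != -1, so not perpendicular.
The lines are neither parallel nor perpendicular.

Neither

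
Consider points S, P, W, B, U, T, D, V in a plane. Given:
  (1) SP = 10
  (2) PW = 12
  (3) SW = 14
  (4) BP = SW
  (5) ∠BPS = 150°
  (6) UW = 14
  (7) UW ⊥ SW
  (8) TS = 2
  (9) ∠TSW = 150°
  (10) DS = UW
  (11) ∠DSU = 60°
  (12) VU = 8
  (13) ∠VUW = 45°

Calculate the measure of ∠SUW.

Step 1: By the law of cosines on triangle UWS: US² = 14² + 14² − 2·14·14·cos(90°) = 392, so US = 14·√2.
Step 2: By the inverse law of cosines on triangle SUW: cos(∠SUW) = ((14·√2)² + 14² − 14²) / (2·14·√2·14) = 392/554.37 = 0.7071, so ∠SUW = 45°.

Therefore, the measure of angle ∠SUW = 45°.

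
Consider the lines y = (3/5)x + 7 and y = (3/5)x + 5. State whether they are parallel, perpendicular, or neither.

Slope of line 1: m1 = 3/5
Slope of line 2: m2 = 3/5
Since m1 = m2 = 3/5, the lines are parallel.

Parallel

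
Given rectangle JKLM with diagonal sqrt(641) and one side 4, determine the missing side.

Using the Pythagorean theorem: d^2 = a^2 + b^2
b^2 = d^2 - a^2
b^2 = 641 - 16
b^2 = 625
b = sqrt(625) = 25

25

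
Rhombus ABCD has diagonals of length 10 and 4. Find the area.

The diagonals of a rhombus divide it into four right triangles.
Each triangle has legs 10/ 2 = 5 and 4/2 = 2, so each has area (1/2)*5*2 = 5.
Four such triangles give total area = (d1 * d2) / 2 = 20.

20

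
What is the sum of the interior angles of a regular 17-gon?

The sum of interior angles of an n-sided polygon is (n - 2) * 180.
For n = 17: (17 - 2) * 180 = 15 * 180 = 2700 degrees.

2700 degrees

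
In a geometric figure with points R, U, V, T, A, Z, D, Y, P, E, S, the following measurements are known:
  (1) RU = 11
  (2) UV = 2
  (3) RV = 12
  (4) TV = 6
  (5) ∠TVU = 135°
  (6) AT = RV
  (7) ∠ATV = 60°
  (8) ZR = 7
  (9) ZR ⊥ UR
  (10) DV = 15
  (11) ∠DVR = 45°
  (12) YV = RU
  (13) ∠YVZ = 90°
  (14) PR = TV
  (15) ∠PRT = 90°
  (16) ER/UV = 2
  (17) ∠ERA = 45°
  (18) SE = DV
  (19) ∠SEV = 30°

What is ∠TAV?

From the given relations: AT = RV = 12.
Step 1: By the law of cosines on triangle ATV: AV² = 12² + 6² − 2·12·6·cos(60°) = 108, so AV = 6·√3.
Step 2: By the inverse law of cosines on triangle TAV: cos(∠TAV) = (12² + (6·√3)² − 6²) / (2·12·6·√3) = 216/249.42 = 0.866, so ∠TAV = 30°.

Therefore, the measure of angle ∠TAV = 30°.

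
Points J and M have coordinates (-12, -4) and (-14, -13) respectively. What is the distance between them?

d = sqrt((-14 - -12)^2 + (-13 - -4)^2)
d = sqrt(-2^2 + -9^2)
d = sqrt(4 + 81)
d = sqrt(85)

sqrt(85)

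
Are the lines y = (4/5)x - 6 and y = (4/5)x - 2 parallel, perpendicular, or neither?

Slope of line 1: m1 = 4/5
Slope of line 2: m2 = 4/5
Since m1 = m2 = 4/5, the lines are parallel.

Parallel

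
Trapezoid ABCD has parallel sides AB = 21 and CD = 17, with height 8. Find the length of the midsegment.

midsegment = (21 + 17) / 2 = 38 / 2 = 19

19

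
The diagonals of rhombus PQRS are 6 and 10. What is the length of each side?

Half-diagonals are 3 and 5. side = sqrt(3^2 + 5^2) = sqrt(34)

sqrt(34)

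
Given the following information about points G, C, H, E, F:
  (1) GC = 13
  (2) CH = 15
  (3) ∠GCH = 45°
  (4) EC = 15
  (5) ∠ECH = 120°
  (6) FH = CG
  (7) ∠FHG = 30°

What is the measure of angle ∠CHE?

Step 1: By the law of cosines on triangle HCE: HE² = 15² + 15² − 2·15·15·cos(120°) = 675, so HE = 15·√3.
Step 2: By the inverse law of cosines on triangle CHE: cos(∠CHE) = (15² + (15·√3)² − 15²) / (2·15·15·√3) = 675/779.42 = 0.866, so ∠CHE = 30°.

Therefore, the measure of angle ∠CHE = 30°.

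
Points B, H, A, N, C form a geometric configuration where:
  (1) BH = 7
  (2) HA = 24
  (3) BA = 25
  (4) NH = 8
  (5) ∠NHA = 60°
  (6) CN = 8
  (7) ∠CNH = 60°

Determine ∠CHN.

Step 1: By the law of cosines on triangle HNC: HC² = 8² + 8² − 2·8·8·cos(60°) = 64, so HC = 8.
Step 2: By the inverse law of cosines on triangle CHN: cos(∠CHN) = (8² + 8² − 8²) / (2·8·8) = 64/128 = 0.5, so ∠CHN = 60°.

Therefore, the measure of angle ∠CHN = 60°.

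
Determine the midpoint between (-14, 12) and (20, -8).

The midpoint is the average of the coordinates:
x: (-14 + 20)/2 = 3
y: (12 + -8)/2 = 2
Midpoint = (3, 2)

(3, 2)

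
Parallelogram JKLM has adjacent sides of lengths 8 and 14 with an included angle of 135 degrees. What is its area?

Area = 8 * 14 * sin(135°) = 112 * sqrt(2)/2 = 56*sqrt(2)

56*sqrt(2)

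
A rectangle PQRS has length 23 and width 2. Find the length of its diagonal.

Using the Pythagorean theorem:
d² = 23² + 2² = 529 + 4 = 533
d = sqrt(533)

sqrt(533)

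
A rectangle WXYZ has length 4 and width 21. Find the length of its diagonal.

d = sqrt(4^2 + 21^2) = sqrt(457)

sqrt(457)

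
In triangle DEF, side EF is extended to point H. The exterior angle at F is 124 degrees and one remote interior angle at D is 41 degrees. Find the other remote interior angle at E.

angle E = 124 - 41 = 83 degrees (exterior angle theorem).

83 degrees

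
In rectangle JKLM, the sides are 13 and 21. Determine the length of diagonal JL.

Using the Pythagorean theorem:
d² = 13² + 21² = 169 + 441 = 610
d = sqrt(610)

sqrt(610)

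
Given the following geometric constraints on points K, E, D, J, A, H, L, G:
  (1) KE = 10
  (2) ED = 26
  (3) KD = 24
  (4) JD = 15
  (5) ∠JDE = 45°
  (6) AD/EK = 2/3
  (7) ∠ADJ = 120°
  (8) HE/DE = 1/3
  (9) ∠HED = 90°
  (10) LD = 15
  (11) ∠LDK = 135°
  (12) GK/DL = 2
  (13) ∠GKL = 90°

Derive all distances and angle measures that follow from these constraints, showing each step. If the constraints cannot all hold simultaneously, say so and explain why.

The constraints are consistent.

From the given relations:
  AD = 2/3·EK = 2/3·10 ≈ 6.67
  HE = 1/3·DE = 1/3·26 ≈ 8.67
  GK = 2·DL = 2·15 = 30

Step 1: From KD = 24, DL = 15, and ∠KDL = 135°, by the law of cosines:
  KL² = KD² + DL² - 2·KD·DL·cos(135°) = 576 + 225 + 509.1 = 1310
  KL ≈ 36.2

Step 2: From ED = 26, DJ = 15, and ∠EDJ = 45°, by the law of cosines:
  EJ² = ED² + DJ² - 2·ED·DJ·cos(45°) = 676 + 225 - 551.5 = 349.5
  EJ ≈ 18.69

Step 3: From DE = 26, EH = 8.67, and ∠DEH = 90°, by the law of cosines:
  DH² = DE² + EH² - 2·DE·EH·cos(90°) = 676 + 75.11 - 0 = 751.1
  DH ≈ 27.41

Step 4: From JD = 15, DA = 6.67, and ∠JDA = 120°, by the law of cosines:
  JA² = JD² + DA² - 2·JD·DA·cos(120°) = 225 + 44.44 + 100 = 369.4
  JA ≈ 19.22

Step 5: From KD = 24, KE = 10, DE = 26, by the inverse law of cosines:
  cos(∠DKE) = (KD² + KE² - DE²) / (2·KD·KE)
  ∠DKE = 90°

Step 6: From ED = 26, EK = 10, DK = 24, by the inverse law of cosines:
  cos(∠DEK) = (ED² + EK² - DK²) / (2·ED·EK)
  ∠DEK = 67.38°

Step 7: From DE = 26, DK = 24, EK = 10, by the inverse law of cosines:
  cos(∠EDK) = (DE² + DK² - EK²) / (2·DE·DK)
  ∠EDK = 22.62°

Step 8: From LK = 36.2, KG = 30, and ∠LKG = 90°, by the law of cosines:
  LG² = LK² + KG² - 2·LK·KG·cos(90°) = 1310 + 900 - 0 = 2210
  LG ≈ 47.01

Step 9: From KD = 24, KL = 36.2, DL = 15, by the inverse law of cosines:
  cos(∠DKL) = (KD² + KL² - DL²) / (2·KD·KL)
  ∠DKL = 17.04°

Step 10: From ED = 26, EJ = 18.69, DJ = 15, by the inverse law of cosines:
  cos(∠DEJ) = (ED² + EJ² - DJ²) / (2·ED·EJ)
  ∠DEJ = 34.57°

Step 11: From DE = 26, DH = 27.41, EH = 8.67, by the inverse law of cosines:
  cos(∠EDH) = (DE² + DH² - EH²) / (2·DE·DH)
  ∠EDH = 18.43°

Step 12: From JA = 19.22, JD = 15, AD = 6.67, by the inverse law of cosines:
  cos(∠AJD) = (JA² + JD² - AD²) / (2·JA·JD)
  ∠AJD = 17.48°

Step 13: From JD = 15, JE = 18.69, DE = 26, by the inverse law of cosines:
  cos(∠DJE) = (JD² + JE² - DE²) / (2·JD·JE)
  ∠DJE = 100.43°

Step 14: From AD = 6.67, AJ = 19.22, DJ = 15, by the inverse law of cosines:
  cos(∠DAJ) = (AD² + AJ² - DJ²) / (2·AD·AJ)
  ∠DAJ = 42.52°

Step 15: From HD = 27.41, HE = 8.67, DE = 26, by the inverse law of cosines:
  cos(∠DHE) = (HD² + HE² - DE²) / (2·HD·HE)
  ∠DHE = 71.57°

Step 16: From LD = 15, LK = 36.2, DK = 24, by the inverse law of cosines:
  cos(∠DLK) = (LD² + LK² - DK²) / (2·LD·LK)
  ∠DLK = 27.96°

Step 17: From LG = 47.01, LK = 36.2, GK = 30, by the inverse law of cosines:
  cos(∠GLK) = (LG² + LK² - GK²) / (2·LG·LK)
  ∠GLK = 39.65°

Step 18: From GK = 30, GL = 47.01, KL = 36.2, by the inverse law of cosines:
  cos(∠KGL) = (GK² + GL² - KL²) / (2·GK·GL)
  ∠KGL = 50.35°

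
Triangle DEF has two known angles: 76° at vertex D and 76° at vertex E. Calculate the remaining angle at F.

angle F = 180 - 76 - 76 = 28 degrees.

28 degrees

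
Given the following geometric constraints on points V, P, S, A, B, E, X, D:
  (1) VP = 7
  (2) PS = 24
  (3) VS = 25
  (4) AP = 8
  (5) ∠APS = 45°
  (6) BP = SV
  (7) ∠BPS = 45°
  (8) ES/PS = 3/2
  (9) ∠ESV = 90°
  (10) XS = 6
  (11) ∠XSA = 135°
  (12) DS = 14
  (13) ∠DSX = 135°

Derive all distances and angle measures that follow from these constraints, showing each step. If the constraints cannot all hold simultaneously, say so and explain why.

The constraints are consistent.

From the given relations:
  BP = SV = 25
  ES = 3/2·PS = 3/2·24 = 36

Step 1: From VS = 25, SE = 36, and ∠VSE = 90°, by the law of cosines:
  VE² = VS² + SE² - 2·VS·SE·cos(90°) = 625 + 1296 - 0 = 1921
  VE ≈ 43.83

Step 2: From SP = 24, PA = 8, and ∠SPA = 45°, by the law of cosines:
  SA² = SP² + PA² - 2·SP·PA·cos(45°) = 576 + 64 - 271.5 = 368.5
  SA ≈ 19.2

Step 3: From SP = 24, PB = 25, and ∠SPB = 45°, by the law of cosines:
  SB² = SP² + PB² - 2·SP·PB·cos(45°) = 576 + 625 - 848.5 = 352.5
  SB ≈ 18.77

Step 4: From XS = 6, SD = 14, and ∠XSD = 135°, by the law of cosines:
  XD² = XS² + SD² - 2·XS·SD·cos(135°) = 36 + 196 + 118.8 = 350.8
  XD ≈ 18.73

Step 5: From VP = 7, VS = 25, PS = 24, by the inverse law of cosines:
  cos(∠PVS) = (VP² + VS² - PS²) / (2·VP·VS)
  ∠PVS = 73.74°

Step 6: From PS = 24, PV = 7, SV = 25, by the inverse law of cosines:
  cos(∠SPV) = (PS² + PV² - SV²) / (2·PS·PV)
  ∠SPV = 90°

Step 7: From SP = 24, SV = 25, PV = 7, by the inverse law of cosines:
  cos(∠PSV) = (SP² + SV² - PV²) / (2·SP·SV)
  ∠PSV = 16.26°

Step 8: From AS = 19.2, SX = 6, and ∠ASX = 135°, by the law of cosines:
  AX² = AS² + SX² - 2·AS·SX·cos(135°) = 368.5 + 36 + 162.9 = 567.4
  AX ≈ 23.82

Step 9: From VE = 43.83, VS = 25, ES = 36, by the inverse law of cosines:
  cos(∠EVS) = (VE² + VS² - ES²) / (2·VE·VS)
  ∠EVS = 55.22°

Step 10: From SA = 19.2, SP = 24, AP = 8, by the inverse law of cosines:
  cos(∠ASP) = (SA² + SP² - AP²) / (2·SA·SP)
  ∠ASP = 17.14°

Step 11: From SB = 18.77, SP = 24, BP = 25, by the inverse law of cosines:
  cos(∠BSP) = (SB² + SP² - BP²) / (2·SB·SP)
  ∠BSP = 70.32°

Step 12: From AP = 8, AS = 19.2, PS = 24, by the inverse law of cosines:
  cos(∠PAS) = (AP² + AS² - PS²) / (2·AP·AS)
  ∠PAS = 117.86°

Step 13: From BP = 25, BS = 18.77, PS = 24, by the inverse law of cosines:
  cos(∠PBS) = (BP² + BS² - PS²) / (2·BP·BS)
  ∠PBS = 64.68°

Step 14: From ES = 36, EV = 43.83, SV = 25, by the inverse law of cosines:
  cos(∠SEV) = (ES² + EV² - SV²) / (2·ES·EV)
  ∠SEV = 34.78°

Step 15: From XD = 18.73, XS = 6, DS = 14, by the inverse law of cosines:
  cos(∠DXS) = (XD² + XS² - DS²) / (2·XD·XS)
  ∠DXS = 31.91°

Step 16: From DS = 14, DX = 18.73, SX = 6, by the inverse law of cosines:
  cos(∠SDX) = (DS² + DX² - SX²) / (2·DS·DX)
  ∠SDX = 13.09°

Step 17: From AS = 19.2, AX = 23.82, SX = 6, by the inverse law of cosines:
  cos(∠SAX) = (AS² + AX² - SX²) / (2·AS·AX)
  ∠SAX = 10.26°

Step 18: From XA = 23.82, XS = 6, AS = 19.2, by the inverse law of cosines:
  cos(∠AXS) = (XA² + XS² - AS²) / (2·XA·XS)
  ∠AXS = 34.74°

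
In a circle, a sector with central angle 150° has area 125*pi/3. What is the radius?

The sector covers 150°/360° = 5/12 of the full circle.
Full circle area = 125*pi/3 / 5/12 = 100*pi.
Since full area = πr², we get r² = 100*pi/π = 100, so r = 10.

10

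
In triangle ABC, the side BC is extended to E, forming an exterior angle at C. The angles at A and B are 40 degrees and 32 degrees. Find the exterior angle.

Exterior angle = 40 + 32 = 72 degrees (exterior angle theorem).

72 degrees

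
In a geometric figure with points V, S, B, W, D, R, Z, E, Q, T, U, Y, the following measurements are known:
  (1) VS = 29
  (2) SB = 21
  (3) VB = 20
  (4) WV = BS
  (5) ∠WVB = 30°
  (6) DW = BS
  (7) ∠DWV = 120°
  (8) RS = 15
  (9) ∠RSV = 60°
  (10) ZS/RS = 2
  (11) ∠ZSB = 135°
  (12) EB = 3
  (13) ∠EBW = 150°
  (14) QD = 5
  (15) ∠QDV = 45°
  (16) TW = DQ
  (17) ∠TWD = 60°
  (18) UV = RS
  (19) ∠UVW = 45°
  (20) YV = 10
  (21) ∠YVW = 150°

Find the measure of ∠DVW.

From the given relations: WV = BS = 21; DW = BS = 21.
Step 1: By the law of cosines on triangle VWD: VD² = 21² + 21² − 2·21·21·cos(120°) = 1323, so VD ≈ 36.37.
Step 2: By the inverse law of cosines on triangle DVW: cos(∠DVW) = (36.37² + 21² − 21²) / (2·36.37·21) = 1323/1527.67 = 0.866, so ∠DVW = 30°.

Therefore, the measure of angle ∠DVW = 30°.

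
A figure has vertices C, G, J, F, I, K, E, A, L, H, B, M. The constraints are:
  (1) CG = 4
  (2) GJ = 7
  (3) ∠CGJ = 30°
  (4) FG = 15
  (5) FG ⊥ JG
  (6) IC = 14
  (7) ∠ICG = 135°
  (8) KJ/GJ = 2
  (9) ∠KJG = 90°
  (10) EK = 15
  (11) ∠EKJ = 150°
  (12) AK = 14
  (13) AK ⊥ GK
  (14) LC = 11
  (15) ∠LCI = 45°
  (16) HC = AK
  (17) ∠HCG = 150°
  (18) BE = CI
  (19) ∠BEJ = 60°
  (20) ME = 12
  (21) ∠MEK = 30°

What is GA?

From the given relations: KJ = 2·GJ = 2·7 = 14.
Step 1: By the law of cosines on triangle GJK: GK² = 7² + 14² − 2·7·14·cos(90°) = 245, so GK = 7·√5.
Step 2: By the law of cosines on triangle GKA: GA² = (7·√5)² + 14² − 2·7·√5·14·cos(90°) = 441, so GA = 21.

Therefore, the length of GA = 21.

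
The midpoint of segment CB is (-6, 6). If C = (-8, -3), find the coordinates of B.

Using the midpoint formula: M = ((x1 + x2)/2, (y1 + y2)/2)
We know M = (-6, 6) and C = (-8, -3)
For x: -6 = (-8 + x2)/2, so x2 = 2*-6 - -8 = -4
For y: 6 = (-3 + y2)/2, so y2 = 2*6 - -3 = 15
B = (-4, 15)

(-4, 15)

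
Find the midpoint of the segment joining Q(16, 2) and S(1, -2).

The midpoint is the point halfway along the segment.
Move half the horizontal distance: 16 + (1 - 16)/2 = 16 + -15/2 = 17/2
Move half the vertical distance: 2 + (-2 - 2)/2 = 2 + -4/2 = 0
Midpoint = (17/2, 0)

(17/2, 0)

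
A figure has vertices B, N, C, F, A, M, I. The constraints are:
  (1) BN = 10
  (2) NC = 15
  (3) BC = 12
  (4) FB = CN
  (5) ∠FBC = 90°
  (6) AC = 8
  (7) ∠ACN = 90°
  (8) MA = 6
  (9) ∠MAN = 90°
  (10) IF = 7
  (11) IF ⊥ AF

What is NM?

Step 1: By the law of cosines on triangle NCA: NA² = 15² + 8² − 2·15·8·cos(90°) = 289, so NA = 17.
Step 2: By the law of cosines on triangle NAM: NM² = 17² + 6² − 2·17·6·cos(90°) = 325, so NM = 5·√13.

Therefore, the length of NM = 5·√13.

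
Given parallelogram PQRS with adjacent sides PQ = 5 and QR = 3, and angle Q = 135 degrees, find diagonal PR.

Using the law of cosines:
d^2 = 5^2 + 3^2 - 2(5)(3)cos(135 degrees)
d^2 = 25 + 9 - 30*-sqrt(2)/2
d^2 = 15*sqrt(2) + 34
d = sqrt(15*sqrt(2) + 34)

sqrt(15*sqrt(2) + 34)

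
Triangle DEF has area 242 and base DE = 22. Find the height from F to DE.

Rearranging the area formula Area = (1/2) * base * height:
height = 2 * Area / base = 2 * 242 / 22 = 22.

22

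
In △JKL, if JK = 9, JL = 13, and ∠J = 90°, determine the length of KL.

By the law of cosines: KL^2 = JK^2 + JL^2 - 2*JK*JL*cos(J)
KL^2 = 9^2 + 13^2 - 2*9*13*cos(90°)
KL^2 = 81 + 169 - 234*(0)
KL^2 = 250
KL = 5*sqrt(10)

5*sqrt(10)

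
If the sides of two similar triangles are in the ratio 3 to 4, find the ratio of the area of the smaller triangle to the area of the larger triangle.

The ratio of areas of similar triangles equals the square of the side ratio.
Side ratio = 3:4
Area ratio = (3/4)^2 = 9/16 = 9:16

9:16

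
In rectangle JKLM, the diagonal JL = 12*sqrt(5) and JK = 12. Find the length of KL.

b = sqrt(d^2 - a^2) = sqrt(720 - 144) = sqrt(576) = 24

24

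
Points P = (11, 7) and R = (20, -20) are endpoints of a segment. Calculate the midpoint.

M = ((x₁ + x₂)/2, (y₁ + y₂)/2)
= ((11 + 20)/2, (7 + -20)/2)
= (31/2, -13/2) = (31/2, -13/2)

(31/2, -13/2)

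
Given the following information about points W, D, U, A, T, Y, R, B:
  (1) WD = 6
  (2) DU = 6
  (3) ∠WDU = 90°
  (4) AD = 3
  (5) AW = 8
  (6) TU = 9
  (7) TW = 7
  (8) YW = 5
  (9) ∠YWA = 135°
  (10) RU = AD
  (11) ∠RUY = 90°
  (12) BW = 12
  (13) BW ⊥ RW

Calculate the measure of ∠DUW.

Step 1: By the law of cosines on triangle UDW: UW² = 6² + 6² − 2·6·6·cos(90°) = 72, so UW = 6·√2.
Step 2: By the inverse law of cosines on triangle DUW: cos(∠DUW) = (6² + (6·√2)² − 6²) / (2·6·6·√2) = 72/101.82 = 0.7071, so ∠DUW = 45°.

Therefore, the measure of angle ∠DUW = 45°.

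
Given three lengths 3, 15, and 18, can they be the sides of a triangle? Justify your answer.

Check the triangle inequality: 3 + 15 = 18 ≤ 18.
Since the sum of two sides does not exceed the third, no triangle can be formed.

No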